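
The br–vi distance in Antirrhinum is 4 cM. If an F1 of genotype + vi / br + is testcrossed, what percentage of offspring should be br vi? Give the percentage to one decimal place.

2.0%

A map distance of 4 cM corresponds to a recombination frequency of 0.040.
The F1 is + vi / br +, so br vi is a recombinant gamete class with expected frequency r/2 = 0.040/2 = 0.0200.
That is 0.0200 = 2.0% of the progeny.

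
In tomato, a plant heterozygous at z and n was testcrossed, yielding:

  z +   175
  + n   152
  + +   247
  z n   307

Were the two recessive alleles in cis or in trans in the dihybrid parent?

The two most frequent classes are + + (247) and z n (307); these are the parental (non-recombinant) types.
So the F1 carried + + on one chromosome and z n on the other — the recessive alleles are on the same chromosome (cis / coupling).

cis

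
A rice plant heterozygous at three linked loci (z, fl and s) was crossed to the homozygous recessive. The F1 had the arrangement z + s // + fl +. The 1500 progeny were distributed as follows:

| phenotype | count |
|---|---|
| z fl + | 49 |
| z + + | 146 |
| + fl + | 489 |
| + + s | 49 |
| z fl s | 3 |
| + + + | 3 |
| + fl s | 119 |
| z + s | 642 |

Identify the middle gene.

The two rarest classes, z fl s and + + +, are the double crossovers. Comparing them with the parentals, only the fl allele has switched, so fl is the middle locus and the order is s – fl – z.

fl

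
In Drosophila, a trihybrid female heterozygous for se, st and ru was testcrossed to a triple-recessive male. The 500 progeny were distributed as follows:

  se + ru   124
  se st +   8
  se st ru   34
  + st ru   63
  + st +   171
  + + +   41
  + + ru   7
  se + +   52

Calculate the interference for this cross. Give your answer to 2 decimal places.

0.36

The two most frequent reciprocal classes, + st + and se + ru, are the parental types, so the F1 was + st + / se + ru.
The two rarest classes, se st + and + + ru, are the double crossovers. Comparing them with the parentals, only the se allele has switched, so se is the middle locus and the order is ru – se – st.
ru–se: (115 + 15)/500 = 0.2600; se–st: (75 + 15)/500 = 0.1800.
Expected DCO frequency = 0.2600 × 0.1800 ≈ 0.04680; observed = 15/500 ≈ 0.03000.
Coefficient of coincidence = 0.03000/0.04680 ≈ 0.64; interference = 1 − 0.64 = 0.36.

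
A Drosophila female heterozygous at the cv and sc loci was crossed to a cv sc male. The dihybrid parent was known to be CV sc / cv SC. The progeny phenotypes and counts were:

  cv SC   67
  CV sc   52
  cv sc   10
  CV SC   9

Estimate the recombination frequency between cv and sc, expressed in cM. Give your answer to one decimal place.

The recombinant classes are CV SC and cv sc: 9 + 10 = 19.
Recombination frequency = 19/138 = 0.1377 ≈ 13.8%, i.e. 13.8 cM.

13.8 cM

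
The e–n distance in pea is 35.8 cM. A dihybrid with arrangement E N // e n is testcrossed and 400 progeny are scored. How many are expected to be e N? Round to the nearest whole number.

A map distance of 35.8 cM corresponds to a recombination frequency of 0.358.
The F1 is E N / e n, so e N is a recombinant gamete class with expected frequency r/2 = 0.358/2 = 0.1790.
Expected number = 0.1790 × 400 = 71.60 ≈ 72.

72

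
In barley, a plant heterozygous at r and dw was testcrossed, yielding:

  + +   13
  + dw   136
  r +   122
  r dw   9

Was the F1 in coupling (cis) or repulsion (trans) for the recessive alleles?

The two most frequent classes are + dw (136) and r + (122); these are the parental (non-recombinant) types.
So the F1 carried + dw on one chromosome and r + on the other — the recessive alleles are on opposite chromosomes (trans / repulsion).

trans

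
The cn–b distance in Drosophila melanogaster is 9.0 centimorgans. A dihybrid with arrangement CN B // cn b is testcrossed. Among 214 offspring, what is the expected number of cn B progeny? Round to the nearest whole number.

A map distance of 9.0 centimorgans corresponds to a recombination frequency of 0.090.
The F1 is CN B / cn b, so cn B is a recombinant gamete class with expected frequency r/2 = 0.090/2 = 0.0450.
Expected number = 0.0450 × 214 = 9.63 ≈ 10.

10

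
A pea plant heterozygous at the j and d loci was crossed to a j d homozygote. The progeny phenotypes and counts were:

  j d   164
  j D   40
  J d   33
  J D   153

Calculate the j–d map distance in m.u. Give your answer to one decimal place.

18.7 m.u.

The two most frequent classes, J D (153) and j d (164), are the parental types, so the F1 was J D / j d.
The recombinant classes are J d and j D: 33 + 40 = 73.
Recombination frequency = 73/390 = 0.1872 ≈ 18.7%, i.e. 18.7 m.u.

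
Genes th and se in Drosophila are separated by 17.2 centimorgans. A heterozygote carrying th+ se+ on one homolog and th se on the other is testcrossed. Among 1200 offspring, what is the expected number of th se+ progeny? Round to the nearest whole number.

103

A map distance of 17.2 centimorgans corresponds to a recombination frequency of 0.172.
The F1 is th+ se+ / th se, so th se+ is a recombinant gamete class with expected frequency r/2 = 0.172/2 = 0.0860.
Expected number = 0.0860 × 1200 = 103.20 ≈ 103.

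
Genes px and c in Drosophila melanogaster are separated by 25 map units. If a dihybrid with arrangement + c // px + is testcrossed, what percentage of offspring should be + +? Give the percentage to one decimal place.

A map distance of 25 map units corresponds to a recombination frequency of 0.250.
The F1 is + c / px +, so + + is a recombinant gamete class with expected frequency r/2 = 0.250/2 = 0.1250.
That is 0.1250 = 12.5% of the progeny.

12.5%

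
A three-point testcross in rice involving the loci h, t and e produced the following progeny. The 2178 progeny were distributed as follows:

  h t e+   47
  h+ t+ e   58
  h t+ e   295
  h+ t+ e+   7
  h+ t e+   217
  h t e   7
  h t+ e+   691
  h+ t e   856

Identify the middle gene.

The two most frequent reciprocal classes, h+ t e and h t+ e+, are the parental types, so the F1 was h+ t e / h t+ e+.
The two rarest classes, h t e and h+ t+ e+, are the double crossovers. Comparing them with the parentals, only the h allele has switched, so h is the middle locus and the order is t – h – e.

h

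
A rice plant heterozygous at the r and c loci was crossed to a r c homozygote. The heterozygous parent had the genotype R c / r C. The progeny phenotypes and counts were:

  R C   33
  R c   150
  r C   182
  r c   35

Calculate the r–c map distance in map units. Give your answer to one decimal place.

17.0 map units

The recombinant classes are R C and r c: 33 + 35 = 68.
Recombination frequency = 68/400 = 0.1700 ≈ 17.0%, i.e. 17.0 map units.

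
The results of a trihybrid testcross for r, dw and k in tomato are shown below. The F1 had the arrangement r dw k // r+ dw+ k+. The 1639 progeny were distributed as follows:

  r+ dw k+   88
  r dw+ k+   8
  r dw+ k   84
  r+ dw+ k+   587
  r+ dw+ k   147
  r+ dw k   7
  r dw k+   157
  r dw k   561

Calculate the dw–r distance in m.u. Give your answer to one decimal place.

11.4 m.u.

The two rarest classes, r+ dw k and r dw+ k+, are the double crossovers. Comparing them with the parentals, only the r allele has switched, so r is the middle locus and the order is dw – r – k.
Crossovers in the dw–r interval produce the single-crossover classes r dw+ k and r+ dw k+ (84 + 88 = 172) plus the double crossovers (15).
RF(dw–r) = (172 + 15) / 1639 = 187/1639 = 0.1141 → 11.4 m.u.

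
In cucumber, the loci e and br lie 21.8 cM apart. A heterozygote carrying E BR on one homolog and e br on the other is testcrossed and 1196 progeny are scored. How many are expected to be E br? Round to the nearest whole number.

A map distance of 21.8 cM corresponds to a recombination frequency of 0.218.
The F1 is E BR / e br, so E br is a recombinant gamete class with expected frequency r/2 = 0.218/2 = 0.1090.
Expected number = 0.1090 × 1196 = 130.36 ≈ 130.

130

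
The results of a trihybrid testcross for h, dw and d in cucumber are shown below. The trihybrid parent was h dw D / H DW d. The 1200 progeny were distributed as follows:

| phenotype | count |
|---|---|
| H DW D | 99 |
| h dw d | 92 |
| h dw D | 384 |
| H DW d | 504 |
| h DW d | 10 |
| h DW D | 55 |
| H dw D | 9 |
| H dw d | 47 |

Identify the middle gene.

h

The two rarest classes, H dw D and h DW d, are the double crossovers. Comparing them with the parentals, only the h allele has switched, so h is the middle locus and the order is dw – h – d.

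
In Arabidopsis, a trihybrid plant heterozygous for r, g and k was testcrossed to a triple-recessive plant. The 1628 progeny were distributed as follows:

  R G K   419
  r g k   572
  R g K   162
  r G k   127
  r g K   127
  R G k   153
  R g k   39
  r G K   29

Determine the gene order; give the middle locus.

r

The two most frequent reciprocal classes, R G K and r g k, are the parental types, so the F1 was R G K / r g k.
The two rarest classes, r G K and R g k, are the double crossovers. Comparing them with the parentals, only the r allele has switched, so r is the middle locus and the order is g – r – k.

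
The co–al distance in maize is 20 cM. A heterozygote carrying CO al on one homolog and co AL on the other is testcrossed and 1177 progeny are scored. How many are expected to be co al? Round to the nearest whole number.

118

A map distance of 20 cM corresponds to a recombination frequency of 0.200.
The F1 is CO al / co AL, so co al is a recombinant gamete class with expected frequency r/2 = 0.200/2 = 0.1000.
Expected number = 0.1000 × 1177 = 117.70 ≈ 118.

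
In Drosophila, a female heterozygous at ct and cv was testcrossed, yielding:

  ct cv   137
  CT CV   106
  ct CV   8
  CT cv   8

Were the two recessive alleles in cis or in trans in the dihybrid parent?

The two most frequent classes are CT CV (106) and ct cv (137); these are the parental (non-recombinant) types.
So the F1 carried CT CV on one chromosome and ct cv on the other — the recessive alleles are on the same chromosome (cis / coupling).

cis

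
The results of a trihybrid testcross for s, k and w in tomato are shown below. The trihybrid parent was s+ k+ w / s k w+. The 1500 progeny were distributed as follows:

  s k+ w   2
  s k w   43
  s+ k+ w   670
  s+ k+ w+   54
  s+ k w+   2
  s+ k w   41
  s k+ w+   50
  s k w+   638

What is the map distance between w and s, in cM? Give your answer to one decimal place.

The two rarest classes, s k+ w and s+ k w+, are the double crossovers. Comparing them with the parentals, only the s allele has switched, so s is the middle locus and the order is k – s – w.
Crossovers in the s–w interval produce the single-crossover classes s+ k+ w+ and s k w (54 + 43 = 97) plus the double crossovers (4).
RF(s–w) = (97 + 4) / 1500 = 101/1500 = 0.0673 → 6.7 cM.

6.7 cM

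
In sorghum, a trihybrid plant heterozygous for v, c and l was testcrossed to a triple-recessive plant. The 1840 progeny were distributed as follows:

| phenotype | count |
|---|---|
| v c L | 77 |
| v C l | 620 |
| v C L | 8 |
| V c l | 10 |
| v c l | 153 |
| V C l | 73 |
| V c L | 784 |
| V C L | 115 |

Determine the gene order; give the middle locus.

l

The two most frequent reciprocal classes, v C l and V c L, are the parental types, so the F1 was v C l / V c L.
The two rarest classes, v C L and V c l, are the double crossovers. Comparing them with the parentals, only the l allele has switched, so l is the middle locus and the order is v – l – c.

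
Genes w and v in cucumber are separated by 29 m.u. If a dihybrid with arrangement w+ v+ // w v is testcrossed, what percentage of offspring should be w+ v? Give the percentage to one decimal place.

A map distance of 29 m.u. corresponds to a recombination frequency of 0.290.
The F1 is w+ v+ / w v, so w+ v is a recombinant gamete class with expected frequency r/2 = 0.290/2 = 0.1450.
That is 0.1450 = 14.5% of the progeny.

14.5%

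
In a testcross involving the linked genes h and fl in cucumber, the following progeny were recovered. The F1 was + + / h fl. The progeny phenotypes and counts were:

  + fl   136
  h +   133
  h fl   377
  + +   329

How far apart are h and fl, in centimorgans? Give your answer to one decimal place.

The recombinant classes are + fl and h +: 136 + 133 = 269.
Recombination frequency = 269/975 = 0.2759 ≈ 27.6%, i.e. 27.6 centimorgans.

27.6 centimorgans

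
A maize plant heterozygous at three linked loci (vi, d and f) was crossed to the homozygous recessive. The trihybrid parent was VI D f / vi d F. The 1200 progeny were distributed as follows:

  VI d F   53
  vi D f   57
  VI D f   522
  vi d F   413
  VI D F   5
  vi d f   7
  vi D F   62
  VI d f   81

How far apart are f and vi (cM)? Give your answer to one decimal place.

10.2 cM

The two rarest classes, VI D F and vi d f, are the double crossovers. Comparing them with the parentals, only the f allele has switched, so f is the middle locus and the order is vi – f – d.
Crossovers in the vi–f interval produce the single-crossover classes vi D f and VI d F (57 + 53 = 110) plus the double crossovers (12).
RF(vi–f) = (110 + 12) / 1200 = 122/1200 = 0.1017 → 10.2 cM.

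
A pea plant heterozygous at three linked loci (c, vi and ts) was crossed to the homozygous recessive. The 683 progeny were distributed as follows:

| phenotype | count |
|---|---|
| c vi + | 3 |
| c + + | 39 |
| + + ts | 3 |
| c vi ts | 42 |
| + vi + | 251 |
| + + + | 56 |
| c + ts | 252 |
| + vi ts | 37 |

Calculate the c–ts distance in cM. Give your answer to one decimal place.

The two most frequent reciprocal classes, c + ts and + vi +, are the parental types, so the F1 was c + ts / + vi +.
The two rarest classes, + + ts and c vi +, are the double crossovers. Comparing them with the parentals, only the c allele has switched, so c is the middle locus and the order is ts – c – vi.
Crossovers in the ts–c interval produce the single-crossover classes c + + and + vi ts (39 + 37 = 76) plus the double crossovers (6).
RF(ts–c) = (76 + 6) / 683 = 82/683 = 0.1201 → 12.0 cM.

12.0 cM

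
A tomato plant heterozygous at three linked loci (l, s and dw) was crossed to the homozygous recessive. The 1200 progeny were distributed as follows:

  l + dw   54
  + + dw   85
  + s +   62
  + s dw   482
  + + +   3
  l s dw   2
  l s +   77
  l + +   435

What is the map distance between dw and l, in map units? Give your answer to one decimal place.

The two most frequent reciprocal classes, + s dw and l + +, are the parental types, so the F1 was + s dw / l + +.
The two rarest classes, l s dw and + + +, are the double crossovers. Comparing them with the parentals, only the l allele has switched, so l is the middle locus and the order is dw – l – s.
Crossovers in the dw–l interval produce the single-crossover classes + s + and l + dw (62 + 54 = 116) plus the double crossovers (5).
RF(dw–l) = (116 + 5) / 1200 = 121/1200 = 0.1008 → 10.1 map units.

10.1 map units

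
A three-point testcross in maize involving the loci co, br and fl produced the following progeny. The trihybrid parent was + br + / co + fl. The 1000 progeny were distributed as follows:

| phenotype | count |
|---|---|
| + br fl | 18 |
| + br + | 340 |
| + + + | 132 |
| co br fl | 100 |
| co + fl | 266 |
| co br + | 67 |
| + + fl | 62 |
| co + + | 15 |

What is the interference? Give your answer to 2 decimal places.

0.23

The two rarest classes, + br fl and co + +, are the double crossovers. Comparing them with the parentals, only the fl allele has switched, so fl is the middle locus and the order is br – fl – co.
br–fl: (232 + 33)/1000 = 0.2650; fl–co: (129 + 33)/1000 = 0.1620.
Expected DCO frequency = 0.2650 × 0.1620 ≈ 0.04293; observed = 33/1000 ≈ 0.03300.
Coefficient of coincidence = 0.03300/0.04293 ≈ 0.77; interference = 1 − 0.77 = 0.23.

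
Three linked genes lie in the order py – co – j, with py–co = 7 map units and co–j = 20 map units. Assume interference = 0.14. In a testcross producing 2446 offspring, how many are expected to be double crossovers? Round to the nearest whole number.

29

Map distances give recombination frequencies of 0.070 and 0.200 for the two intervals.
With interference 0.14 (so coincidence = 0.86), expected double-crossover frequency = 0.070 × 0.200 × 0.86 = 0.01204.
Expected number = 0.01204 × 2446 = 29.45 ≈ 29.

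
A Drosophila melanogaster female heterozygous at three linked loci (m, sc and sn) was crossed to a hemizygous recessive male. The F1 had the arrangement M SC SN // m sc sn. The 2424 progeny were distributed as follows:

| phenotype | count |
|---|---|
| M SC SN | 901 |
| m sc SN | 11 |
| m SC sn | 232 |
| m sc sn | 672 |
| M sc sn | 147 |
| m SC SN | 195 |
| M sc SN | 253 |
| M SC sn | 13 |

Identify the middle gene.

sn

The two rarest classes, M SC sn and m sc SN, are the double crossovers. Comparing them with the parentals, only the sn allele has switched, so sn is the middle locus and the order is m – sn – sc.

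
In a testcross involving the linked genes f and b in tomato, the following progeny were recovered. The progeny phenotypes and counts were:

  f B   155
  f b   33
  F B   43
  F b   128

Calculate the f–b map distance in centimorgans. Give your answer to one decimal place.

21.2 centimorgans

The two most frequent classes, F b (128) and f B (155), are the parental types, so the F1 was F b / f B.
The recombinant classes are F B and f b: 43 + 33 = 76.
Recombination frequency = 76/359 = 0.2117 ≈ 21.2%, i.e. 21.2 centimorgans.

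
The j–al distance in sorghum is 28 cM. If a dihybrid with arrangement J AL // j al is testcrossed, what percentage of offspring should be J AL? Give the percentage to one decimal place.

36.0%

A map distance of 28 cM corresponds to a recombination frequency of 0.280.
The F1 is J AL / j al, so J AL is a parental gamete class with expected frequency (1 − r)/2 = 0.720/2 = 0.3600.
That is 0.3600 = 36.0% of the progeny.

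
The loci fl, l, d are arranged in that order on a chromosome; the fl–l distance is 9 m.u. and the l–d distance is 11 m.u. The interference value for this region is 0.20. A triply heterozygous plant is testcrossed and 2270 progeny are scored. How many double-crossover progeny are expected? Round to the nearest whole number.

18

Map distances give recombination frequencies of 0.090 and 0.110 for the two intervals.
With interference 0.20 (so coincidence = 0.80), expected double-crossover frequency = 0.090 × 0.110 × 0.80 = 0.00792.
Expected number = 0.00792 × 2270 = 17.98 ≈ 18.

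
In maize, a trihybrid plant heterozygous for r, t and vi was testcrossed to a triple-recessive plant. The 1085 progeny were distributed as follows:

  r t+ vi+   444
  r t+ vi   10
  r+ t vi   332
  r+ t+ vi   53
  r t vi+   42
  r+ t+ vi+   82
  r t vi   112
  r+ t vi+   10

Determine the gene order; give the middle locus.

The two most frequent reciprocal classes, r+ t vi and r t+ vi+, are the parental types, so the F1 was r+ t vi / r t+ vi+.
The two rarest classes, r+ t vi+ and r t+ vi, are the double crossovers. Comparing them with the parentals, only the vi allele has switched, so vi is the middle locus and the order is t – vi – r.

vi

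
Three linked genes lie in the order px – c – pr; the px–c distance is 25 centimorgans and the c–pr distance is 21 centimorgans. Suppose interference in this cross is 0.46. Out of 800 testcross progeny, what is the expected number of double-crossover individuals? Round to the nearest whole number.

23

Map distances give recombination frequencies of 0.250 and 0.210 for the two intervals.
With interference 0.46 (so coincidence = 0.54), expected double-crossover frequency = 0.250 × 0.210 × 0.54 = 0.02835.
Expected number = 0.02835 × 800 = 22.68 ≈ 23.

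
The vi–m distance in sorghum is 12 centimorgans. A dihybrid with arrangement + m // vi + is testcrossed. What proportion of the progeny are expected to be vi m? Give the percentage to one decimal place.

A map distance of 12 centimorgans corresponds to a recombination frequency of 0.120.
The F1 is + m / vi +, so vi m is a recombinant gamete class with expected frequency r/2 = 0.120/2 = 0.0600.
That is 0.0600 = 6.0% of the progeny.

6.0%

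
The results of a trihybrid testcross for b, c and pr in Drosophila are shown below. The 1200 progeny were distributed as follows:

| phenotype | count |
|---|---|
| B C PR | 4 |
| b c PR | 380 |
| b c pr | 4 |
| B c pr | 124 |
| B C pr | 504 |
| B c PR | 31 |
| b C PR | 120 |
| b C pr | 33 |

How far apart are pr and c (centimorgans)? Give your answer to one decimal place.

The two most frequent reciprocal classes, B C pr and b c PR, are the parental types, so the F1 was B C pr / b c PR.
The two rarest classes, B C PR and b c pr, are the double crossovers. Comparing them with the parentals, only the pr allele has switched, so pr is the middle locus and the order is c – pr – b.
Crossovers in the c–pr interval produce the single-crossover classes B c pr and b C PR (124 + 120 = 244) plus the double crossovers (8).
RF(c–pr) = (244 + 8) / 1200 = 252/1200 = 0.2100 → 21.0 centimorgans.

21.0 centimorgans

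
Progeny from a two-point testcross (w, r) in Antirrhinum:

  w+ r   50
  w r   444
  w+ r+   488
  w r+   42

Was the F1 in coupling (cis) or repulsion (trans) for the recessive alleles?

The two most frequent classes are w+ r+ (488) and w r (444); these are the parental (non-recombinant) types.
So the F1 carried w+ r+ on one chromosome and w r on the other — the recessive alleles are on the same chromosome (cis / coupling).

cis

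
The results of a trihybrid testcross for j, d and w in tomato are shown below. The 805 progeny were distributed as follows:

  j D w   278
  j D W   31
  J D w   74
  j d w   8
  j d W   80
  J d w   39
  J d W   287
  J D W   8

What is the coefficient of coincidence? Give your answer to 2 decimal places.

0.88

The two most frequent reciprocal classes, j D w and J d W, are the parental types, so the F1 was j D w / J d W.
The two rarest classes, j d w and J D W, are the double crossovers. Comparing them with the parentals, only the d allele has switched, so d is the middle locus and the order is w – d – j.
w–d: (70 + 16)/805 = 0.1068; d–j: (154 + 16)/805 = 0.2112.
Expected DCO frequency = 0.1068 × 0.2112 ≈ 0.02256; observed = 16/805 ≈ 0.01988.
Coefficient of coincidence = 0.01988/0.02256 ≈ 0.88.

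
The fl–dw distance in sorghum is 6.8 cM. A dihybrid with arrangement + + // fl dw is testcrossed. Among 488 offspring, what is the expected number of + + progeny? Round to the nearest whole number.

227

A map distance of 6.8 cM corresponds to a recombination frequency of 0.068.
The F1 is + + / fl dw, so + + is a parental gamete class with expected frequency (1 − r)/2 = 0.932/2 = 0.4660.
Expected number = 0.4660 × 488 = 227.41 ≈ 227.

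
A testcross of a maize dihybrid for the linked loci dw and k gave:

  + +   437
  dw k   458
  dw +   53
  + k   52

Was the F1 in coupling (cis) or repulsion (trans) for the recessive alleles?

cis

The two most frequent classes are + + (437) and dw k (458); these are the parental (non-recombinant) types.
So the F1 carried + + on one chromosome and dw k on the other — the recessive alleles are on the same chromosome (cis / coupling).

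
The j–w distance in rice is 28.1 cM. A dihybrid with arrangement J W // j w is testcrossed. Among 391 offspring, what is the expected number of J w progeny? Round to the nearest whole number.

A map distance of 28.1 cM corresponds to a recombination frequency of 0.281.
The F1 is J W / j w, so J w is a recombinant gamete class with expected frequency r/2 = 0.281/2 = 0.1405.
Expected number = 0.1405 × 391 = 54.94 ≈ 55.

55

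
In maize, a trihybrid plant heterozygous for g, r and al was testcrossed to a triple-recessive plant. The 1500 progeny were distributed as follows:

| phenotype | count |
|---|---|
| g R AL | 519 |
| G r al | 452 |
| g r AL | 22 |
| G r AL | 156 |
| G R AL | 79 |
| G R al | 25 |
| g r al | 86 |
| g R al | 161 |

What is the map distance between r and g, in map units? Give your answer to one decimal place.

The two most frequent reciprocal classes, G r al and g R AL, are the parental types, so the F1 was G r al / g R AL.
The two rarest classes, G R al and g r AL, are the double crossovers. Comparing them with the parentals, only the r allele has switched, so r is the middle locus and the order is g – r – al.
Crossovers in the g–r interval produce the single-crossover classes g r al and G R AL (86 + 79 = 165) plus the double crossovers (47).
RF(g–r) = (165 + 47) / 1500 = 212/1500 = 0.1413 → 14.1 map units.

14.1 map units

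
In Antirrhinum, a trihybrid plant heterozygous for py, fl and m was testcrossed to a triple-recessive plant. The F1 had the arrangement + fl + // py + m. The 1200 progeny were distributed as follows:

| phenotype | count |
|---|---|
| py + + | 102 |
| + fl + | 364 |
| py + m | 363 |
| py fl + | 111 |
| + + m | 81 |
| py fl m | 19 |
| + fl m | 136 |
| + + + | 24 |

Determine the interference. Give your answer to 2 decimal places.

The two rarest classes, + + + and py fl m, are the double crossovers. Comparing them with the parentals, only the fl allele has switched, so fl is the middle locus and the order is py – fl – m.
py–fl: (192 + 43)/1200 = 0.1958; fl–m: (238 + 43)/1200 = 0.2342.
Expected DCO frequency = 0.1958 × 0.2342 ≈ 0.04586; observed = 43/1200 ≈ 0.03583.
Coefficient of coincidence = 0.03583/0.04586 ≈ 0.78; interference = 1 − 0.78 = 0.22.

0.22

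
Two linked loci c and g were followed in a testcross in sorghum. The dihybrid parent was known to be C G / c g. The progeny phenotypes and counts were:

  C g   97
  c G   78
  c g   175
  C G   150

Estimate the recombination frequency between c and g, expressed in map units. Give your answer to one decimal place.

35.0 map units

The recombinant classes are C g and c G: 97 + 78 = 175.
Recombination frequency = 175/500 = 0.3500 ≈ 35.0%, i.e. 35.0 map units.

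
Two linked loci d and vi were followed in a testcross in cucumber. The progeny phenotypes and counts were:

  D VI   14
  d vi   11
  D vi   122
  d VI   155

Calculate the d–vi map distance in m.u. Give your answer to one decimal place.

8.3 m.u.

The two most frequent classes, D vi (122) and d VI (155), are the parental types, so the F1 was D vi / d VI.
The recombinant classes are D VI and d vi: 14 + 11 = 25.
Recombination frequency = 25/302 = 0.0828 ≈ 8.3%, i.e. 8.3 m.u.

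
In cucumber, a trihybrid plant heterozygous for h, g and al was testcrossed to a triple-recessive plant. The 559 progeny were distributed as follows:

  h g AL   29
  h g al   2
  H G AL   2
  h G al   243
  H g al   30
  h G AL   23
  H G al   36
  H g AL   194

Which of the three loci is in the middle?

The two most frequent reciprocal classes, H g AL and h G al, are the parental types, so the F1 was H g AL / h G al.
The two rarest classes, H G AL and h g al, are the double crossovers. Comparing them with the parentals, only the g allele has switched, so g is the middle locus and the order is h – g – al.

g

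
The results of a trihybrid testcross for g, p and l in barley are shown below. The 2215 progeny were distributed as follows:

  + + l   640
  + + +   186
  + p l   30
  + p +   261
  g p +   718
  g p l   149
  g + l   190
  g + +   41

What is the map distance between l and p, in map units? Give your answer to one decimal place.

18.3 map units

The two most frequent reciprocal classes, g p + and + + l, are the parental types, so the F1 was g p + / + + l.
The two rarest classes, g + + and + p l, are the double crossovers. Comparing them with the parentals, only the p allele has switched, so p is the middle locus and the order is g – p – l.
Crossovers in the p–l interval produce the single-crossover classes g p l and + + + (149 + 186 = 335) plus the double crossovers (71).
RF(p–l) = (335 + 71) / 2215 = 406/2215 = 0.1833 → 18.3 map units.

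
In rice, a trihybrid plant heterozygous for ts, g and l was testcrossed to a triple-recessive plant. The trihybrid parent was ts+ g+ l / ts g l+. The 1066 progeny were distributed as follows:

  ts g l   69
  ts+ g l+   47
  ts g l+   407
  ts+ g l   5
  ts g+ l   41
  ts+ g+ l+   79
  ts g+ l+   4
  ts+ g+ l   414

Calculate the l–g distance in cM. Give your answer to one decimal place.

14.7 cM

The two rarest classes, ts+ g l and ts g+ l+, are the double crossovers. Comparing them with the parentals, only the g allele has switched, so g is the middle locus and the order is ts – g – l.
Crossovers in the g–l interval produce the single-crossover classes ts+ g+ l+ and ts g l (79 + 69 = 148) plus the double crossovers (9).
RF(g–l) = (148 + 9) / 1066 = 157/1066 = 0.1473 → 14.7 cM.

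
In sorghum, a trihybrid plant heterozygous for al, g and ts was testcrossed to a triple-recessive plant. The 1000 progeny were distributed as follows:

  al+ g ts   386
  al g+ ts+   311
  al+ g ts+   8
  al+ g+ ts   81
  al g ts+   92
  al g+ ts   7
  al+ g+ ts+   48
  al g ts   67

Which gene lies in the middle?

The two most frequent reciprocal classes, al g+ ts+ and al+ g ts, are the parental types, so the F1 was al g+ ts+ / al+ g ts.
The two rarest classes, al g+ ts and al+ g ts+, are the double crossovers. Comparing them with the parentals, only the ts allele has switched, so ts is the middle locus and the order is g – ts – al.

ts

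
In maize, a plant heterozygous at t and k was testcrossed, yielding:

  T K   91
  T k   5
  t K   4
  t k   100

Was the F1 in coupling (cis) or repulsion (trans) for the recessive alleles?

cis

The two most frequent classes are T K (91) and t k (100); these are the parental (non-recombinant) types.
So the F1 carried T K on one chromosome and t k on the other — the recessive alleles are on the same chromosome (cis / coupling).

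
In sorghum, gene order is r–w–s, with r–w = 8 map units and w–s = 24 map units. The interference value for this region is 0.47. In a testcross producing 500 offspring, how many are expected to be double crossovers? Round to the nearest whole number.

5

Map distances give recombination frequencies of 0.080 and 0.240 for the two intervals.
With interference 0.47 (so coincidence = 0.53), expected double-crossover frequency = 0.080 × 0.240 × 0.53 = 0.01018.
Expected number = 0.01018 × 500 = 5.09 ≈ 5.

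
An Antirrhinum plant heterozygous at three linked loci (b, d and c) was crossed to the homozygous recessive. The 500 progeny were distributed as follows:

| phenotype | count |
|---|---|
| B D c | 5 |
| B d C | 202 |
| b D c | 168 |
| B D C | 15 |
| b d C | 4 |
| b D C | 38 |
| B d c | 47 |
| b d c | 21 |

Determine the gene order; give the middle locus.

b

The two most frequent reciprocal classes, B d C and b D c, are the parental types, so the F1 was B d C / b D c.
The two rarest classes, b d C and B D c, are the double crossovers. Comparing them with the parentals, only the b allele has switched, so b is the middle locus and the order is d – b – c.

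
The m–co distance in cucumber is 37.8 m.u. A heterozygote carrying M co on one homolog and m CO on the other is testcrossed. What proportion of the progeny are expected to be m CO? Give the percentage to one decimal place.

31.1%

A map distance of 37.8 m.u. corresponds to a recombination frequency of 0.378.
The F1 is M co / m CO, so m CO is a parental gamete class with expected frequency (1 − r)/2 = 0.622/2 = 0.3110.
That is 0.3110 = 31.1% of the progeny.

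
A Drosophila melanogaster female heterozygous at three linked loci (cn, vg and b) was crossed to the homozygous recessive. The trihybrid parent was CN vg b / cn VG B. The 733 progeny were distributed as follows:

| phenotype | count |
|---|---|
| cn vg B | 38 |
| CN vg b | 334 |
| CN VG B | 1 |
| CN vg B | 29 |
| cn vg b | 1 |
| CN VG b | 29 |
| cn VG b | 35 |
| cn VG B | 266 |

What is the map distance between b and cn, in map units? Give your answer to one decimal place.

9.0 map units

The two rarest classes, cn vg b and CN VG B, are the double crossovers. Comparing them with the parentals, only the cn allele has switched, so cn is the middle locus and the order is vg – cn – b.
Crossovers in the cn–b interval produce the single-crossover classes CN vg B and cn VG b (29 + 35 = 64) plus the double crossovers (2).
RF(cn–b) = (64 + 2) / 733 = 66/733 = 0.0900 → 9.0 map units.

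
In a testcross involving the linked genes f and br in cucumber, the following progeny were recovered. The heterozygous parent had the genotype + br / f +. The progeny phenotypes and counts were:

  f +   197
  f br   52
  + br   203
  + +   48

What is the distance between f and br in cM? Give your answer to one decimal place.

The recombinant classes are + + and f br: 48 + 52 = 100.
Recombination frequency = 100/500 = 0.2000 ≈ 20.0%, i.e. 20.0 cM.

20.0 cM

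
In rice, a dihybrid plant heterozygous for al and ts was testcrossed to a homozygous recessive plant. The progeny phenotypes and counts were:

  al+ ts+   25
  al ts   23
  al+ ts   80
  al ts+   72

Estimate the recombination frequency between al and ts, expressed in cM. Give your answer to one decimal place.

The two most frequent classes, al+ ts (80) and al ts+ (72), are the parental types, so the F1 was al+ ts / al ts+.
The recombinant classes are al+ ts+ and al ts: 25 + 23 = 48.
Recombination frequency = 48/200 = 0.2400 ≈ 24.0%, i.e. 24.0 cM.

24.0 cM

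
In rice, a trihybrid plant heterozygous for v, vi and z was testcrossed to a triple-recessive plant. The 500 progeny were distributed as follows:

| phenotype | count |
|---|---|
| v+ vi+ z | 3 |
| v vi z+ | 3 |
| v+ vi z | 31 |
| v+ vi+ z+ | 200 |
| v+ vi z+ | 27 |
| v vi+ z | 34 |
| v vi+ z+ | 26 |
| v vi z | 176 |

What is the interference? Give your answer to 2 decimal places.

0.29

The two most frequent reciprocal classes, v vi z and v+ vi+ z+, are the parental types, so the F1 was v vi z / v+ vi+ z+.
The two rarest classes, v vi z+ and v+ vi+ z, are the double crossovers. Comparing them with the parentals, only the z allele has switched, so z is the middle locus and the order is vi – z – v.
vi–z: (61 + 6)/500 = 0.1340; z–v: (57 + 6)/500 = 0.1260.
Expected DCO frequency = 0.1340 × 0.1260 ≈ 0.01688; observed = 6/500 ≈ 0.01200.
Coefficient of coincidence = 0.01200/0.01688 ≈ 0.71; interference = 1 − 0.71 = 0.29.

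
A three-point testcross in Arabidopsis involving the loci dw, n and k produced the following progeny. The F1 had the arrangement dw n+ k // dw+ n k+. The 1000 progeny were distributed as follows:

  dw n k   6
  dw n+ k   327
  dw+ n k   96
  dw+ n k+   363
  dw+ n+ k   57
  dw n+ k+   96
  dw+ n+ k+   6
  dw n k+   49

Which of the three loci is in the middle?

The two rarest classes, dw n k and dw+ n+ k+, are the double crossovers. Comparing them with the parentals, only the n allele has switched, so n is the middle locus and the order is k – n – dw.

n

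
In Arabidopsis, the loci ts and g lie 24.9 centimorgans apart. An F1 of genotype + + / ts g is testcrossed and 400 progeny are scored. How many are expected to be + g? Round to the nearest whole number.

50

A map distance of 24.9 centimorgans corresponds to a recombination frequency of 0.249.
The F1 is + + / ts g, so + g is a recombinant gamete class with expected frequency r/2 = 0.249/2 = 0.1245.
Expected number = 0.1245 × 400 = 49.80 ≈ 50.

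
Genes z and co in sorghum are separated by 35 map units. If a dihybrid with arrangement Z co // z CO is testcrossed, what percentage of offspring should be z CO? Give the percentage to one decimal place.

32.5%

A map distance of 35 map units corresponds to a recombination frequency of 0.350.
The F1 is Z co / z CO, so z CO is a parental gamete class with expected frequency (1 − r)/2 = 0.650/2 = 0.3250.
That is 0.3250 = 32.5% of the progeny.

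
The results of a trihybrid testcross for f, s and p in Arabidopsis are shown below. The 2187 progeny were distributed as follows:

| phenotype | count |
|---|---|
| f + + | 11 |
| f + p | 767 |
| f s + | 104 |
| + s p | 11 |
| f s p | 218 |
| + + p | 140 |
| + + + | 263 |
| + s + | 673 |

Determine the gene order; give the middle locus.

p

The two most frequent reciprocal classes, f + p and + s +, are the parental types, so the F1 was f + p / + s +.
The two rarest classes, f + + and + s p, are the double crossovers. Comparing them with the parentals, only the p allele has switched, so p is the middle locus and the order is s – p – f.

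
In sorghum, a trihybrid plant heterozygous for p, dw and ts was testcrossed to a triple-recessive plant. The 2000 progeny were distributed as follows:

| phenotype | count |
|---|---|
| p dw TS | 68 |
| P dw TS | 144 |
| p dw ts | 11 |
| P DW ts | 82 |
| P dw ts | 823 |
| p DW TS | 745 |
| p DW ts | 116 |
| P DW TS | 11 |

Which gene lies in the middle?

p

The two most frequent reciprocal classes, p DW TS and P dw ts, are the parental types, so the F1 was p DW TS / P dw ts.
The two rarest classes, P DW TS and p dw ts, are the double crossovers. Comparing them with the parentals, only the p allele has switched, so p is the middle locus and the order is dw – p – ts.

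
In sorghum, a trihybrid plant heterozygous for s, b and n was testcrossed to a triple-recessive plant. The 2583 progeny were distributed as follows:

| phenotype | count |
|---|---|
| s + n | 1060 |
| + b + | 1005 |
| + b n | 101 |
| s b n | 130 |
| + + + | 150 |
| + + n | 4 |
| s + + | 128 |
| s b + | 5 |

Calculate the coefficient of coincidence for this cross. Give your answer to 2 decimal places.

0.34

The two most frequent reciprocal classes, + b + and s + n, are the parental types, so the F1 was + b + / s + n.
The two rarest classes, s b + and + + n, are the double crossovers. Comparing them with the parentals, only the s allele has switched, so s is the middle locus and the order is b – s – n.
b–s: (280 + 9)/2583 = 0.1119; s–n: (229 + 9)/2583 = 0.0921.
Expected DCO frequency = 0.1119 × 0.0921 ≈ 0.01031; observed = 9/2583 ≈ 0.00348.
Coefficient of coincidence = 0.00348/0.01031 ≈ 0.34.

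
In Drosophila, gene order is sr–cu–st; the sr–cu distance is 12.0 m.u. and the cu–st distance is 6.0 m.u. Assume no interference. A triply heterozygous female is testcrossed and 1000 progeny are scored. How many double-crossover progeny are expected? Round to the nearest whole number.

Map distances give recombination frequencies of 0.120 and 0.060 for the two intervals.
With no interference, expected double-crossover frequency = 0.120 × 0.060 = 0.00720.
Expected number = 0.00720 × 1000 = 7.20 ≈ 7.

7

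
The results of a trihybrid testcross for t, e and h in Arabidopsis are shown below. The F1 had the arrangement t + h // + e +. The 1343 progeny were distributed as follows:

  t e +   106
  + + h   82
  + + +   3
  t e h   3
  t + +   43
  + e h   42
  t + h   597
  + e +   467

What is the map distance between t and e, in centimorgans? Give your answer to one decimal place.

14.4 centimorgans

The two rarest classes, t e h and + + +, are the double crossovers. Comparing them with the parentals, only the e allele has switched, so e is the middle locus and the order is t – e – h.
Crossovers in the t–e interval produce the single-crossover classes + + h and t e + (82 + 106 = 188) plus the double crossovers (6).
RF(t–e) = (188 + 6) / 1343 = 194/1343 = 0.1445 → 14.4 centimorgans.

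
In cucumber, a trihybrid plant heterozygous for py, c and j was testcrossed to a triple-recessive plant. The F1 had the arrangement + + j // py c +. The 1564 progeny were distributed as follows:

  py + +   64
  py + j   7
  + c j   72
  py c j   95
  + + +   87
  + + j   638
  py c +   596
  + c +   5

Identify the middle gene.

py

The two rarest classes, py + j and + c +, are the double crossovers. Comparing them with the parentals, only the py allele has switched, so py is the middle locus and the order is j – py – c.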